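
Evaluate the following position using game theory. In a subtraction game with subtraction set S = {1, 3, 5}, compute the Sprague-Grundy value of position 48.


The subtraction set is S = {1, 3, 5}.
G(k) = mex{ G(k - s) : s in S, s <= k }. We compute iteratively: G(0) = 0.
G(1) = mex({0}) = 1
G(2) = mex({1}) = 0
G(3) = mex({0}) = 1
G(4) = mex({1}) = 0
G(5) = mex({0}) = 1
G(6) = mex({1}) = 0
Observe that G(2)..G(6) = 0, 1, 0, 1, 0 repeats G(0)..G(4) = 0, 1, 0, 1, 0.
For k >= max(S) = 5, G(k) is determined by the previous 5 values G(k-5)..G(k-1); a window of 5 consecutive values has recurred shifted by 2, so by induction G(k + 2) = G(k) for all k >= 0: the sequence is periodic from the start with period 2.
One period: G(0..1) = 0, 1.
48 mod 2 = 0, so G(48) = G(0) = 0.

0


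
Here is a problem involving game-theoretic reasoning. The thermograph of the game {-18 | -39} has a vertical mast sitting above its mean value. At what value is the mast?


Game = {-18 | -39}, a switch {a | b} with numbers a > b.
Its thermograph has left wall a - t and right wall b + t, which meet at t = (a - b)/2, where both equal (a + b)/2. So the mast (mean value) is at (a + b)/2.
Mean = (-18 + (-39))/2 = -57/2 = -57/2

-57/2


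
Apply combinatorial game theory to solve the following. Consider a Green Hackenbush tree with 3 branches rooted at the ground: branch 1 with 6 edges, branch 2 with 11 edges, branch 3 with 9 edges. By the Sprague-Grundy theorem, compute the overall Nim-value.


The tree has 3 branches from the ground vertex.
In Green Hackenbush, the Nim-value of a simple path of length k is k.
Branch 1: length 6, Nim-value = 6
Branch 2: length 11, Nim-value = 11
Branch 3: length 9, Nim-value = 9
Total Nim-value = XOR of all branch values:
0 XOR 6 = 6
6 XOR 11 = 13
13 XOR 9 = 4
Nim-value of the tree = 4

4


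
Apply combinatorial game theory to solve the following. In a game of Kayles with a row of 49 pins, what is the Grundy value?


Kayles: a move removes 1 or 2 adjacent pins from a contiguous row.
Removing pins from a row of k leaves two independent rows (a, b) with a + b = k - 1 (one pin) or a + b = k - 2 (two pins); an end removal gives a = 0.
By Sprague-Grundy, G(k) = mex{ G(a) XOR G(b) } over all these splits. G(0) = 0.
G(1): splits (0,0):0^0=0 -> mex({0}) = 1
G(2): splits (0,1):0^1=1 (0,0):0^0=0 -> mex({0, 1}) = 2
G(3): splits (0,2):0^2=2 (1,1):1^1=0 (0,1):0^1=1 -> mex({0, 1, 2}) = 3
G(4): splits (0,3):0^3=3 (1,2):1^2=3 (0,2):0^2=2 (1,1):1^1=0 -> mex({0, 2, 3}) = 1
G(5): splits (0,4):0^1=1 (1,3):1^3=2 (2,2):2^2=0 (0,3):0^3=3 (1,2):1^2=3 -> mex({0, 1, 2, 3}) = 4
G(6) = mex({0, 1, 2, 4}) = 3
G(7) = mex({0, 1, 3, 4, 5}) = 2
G(8) = mex({0, 2, 3, 5, 6}) = 1
G(9) = mex({0, 1, 2, 3, 6, 7}) = 4
G(10) = mex({0, 1, 3, 4, 5, 7}) = 2
G(11) = mex({0, 1, 2, 3, 4, 5}) = 6
G(12) = mex({0, 1, 2, 3, 5, 6, 7}) = 4
G(13) = mex({0, 2, 3, 4, 6, 7}) = 1
G(14) = mex({0, 1, 4, 5, 6, 7}) = 2
G(15) = mex({0, 1, 2, 3, 4, 5, 6}) = 7
G(16) = mex({0, 2, 3, 5, 6, 7}) = 1
G(17) = mex({0, 1, 2, 3, 5, 6, 7}) = 4
G(18) = mex({0, 1, 2, 4, 5, 6}) = 3
G(19) = mex({0, 1, 3, 4, 5, 7}) = 2
G(20) = mex({0, 2, 3, 4, 5, 6, 7}) = 1
G(21) = mex({0, 1, 2, 3, 5, 6, 7}) = 4
G(22) = mex({0, 1, 2, 3, 4, 5, 7}) = 6
G(23) = mex({0, 1, 2, 3, 4, 5, 6}) = 7
G(24) = mex({0, 1, 2, 3, 5, 6, 7}) = 4
G(25) = mex({0, 2, 3, 4, 6, 7}) = 1
G(26) = mex({0, 1, 3, 4, 5, 6, 7}) = 2
G(27) = mex({0, 1, 2, 3, 4, 5, 6, 7}) = 8
G(28) = mex({0, 1, 2, 3, 4, 6, 7, 8}) = 5
G(29) = mex({0, 1, 2, 3, 5, 6, 7, 8, 9}) = 4
G(30) = mex({0, 1, 2, 3, 4, 5, 6, 9, 10}) = 7
G(31) = mex({0, 1, 3, 4, 5, 7, 10, 11}) = 2
G(32) = mex({0, 2, 3, 4, 5, 6, 7, 9, 11}) = 1
G(33) = mex({0, 1, 2, 3, 4, 5, 6, 7, 9, 12}) = 8
G(34) = mex({0, 1, 2, 3, 4, 5, 7, 8, 11, 12}) = 6
G(35) = mex({0, 1, 2, 3, 4, 5, 6, 8, 9, 10, 11}) = 7
G(36) = mex({0, 1, 2, 3, 5, 6, 7, 9, 10}) = 4
G(37) = mex({0, 2, 3, 4, 6, 7, 9, 10, 11, 12}) = 1
G(38) = mex({0, 1, 3, 4, 5, 6, 7, 9, 10, 11, 12}) = 2
G(39) = mex({0, 1, 2, 4, 5, 6, 7, 9, 10, 12, 14}) = 3
G(40) = mex({0, 2, 3, 4, 6, 7, 11, 12, 14}) = 1
G(41) = mex({0, 1, 2, 3, 5, 6, 7, 9, 10, 11, 12}) = 4
G(42) = mex({0, 1, 2, 3, 4, 5, 6, 9, 10}) = 7
G(43) = mex({0, 1, 3, 4, 5, 7, 9, 10, 12, 15}) = 2
G(44) = mex({0, 2, 3, 4, 5, 6, 7, 9, 10, 12, 15}) = 1
G(45) = mex({0, 1, 2, 3, 4, 5, 6, 7, 9, 10, 12, 14}) = 8
G(46) = mex({0, 1, 3, 4, 5, 7, 8, 11, 12, 14}) = 2
G(47) = mex({0, 1, 2, 3, 4, 5, 6, 8, 9, 10, 11, 12}) = 7
G(48) = mex({0, 1, 2, 3, 5, 6, 7, 9, 10}) = 4
G(49) = mex({0, 2, 3, 4, 6, 7, 9, 10, 11, 12, 15}) = 1
Therefore G(49) = 1.

1


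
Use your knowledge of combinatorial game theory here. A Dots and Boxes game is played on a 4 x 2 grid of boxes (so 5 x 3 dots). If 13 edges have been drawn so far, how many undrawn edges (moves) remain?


Grid: 4 x 2 boxes, i.e. 5 rows and 3 columns of dots.
Horizontal edges: (rows + 1) * cols = 5 * 2 = 10
Vertical edges: rows * (cols + 1) = 4 * 3 = 12
Total edges: 10 + 12 = 22
Edges drawn: 13
Remaining: 22 - 13 = 9

9


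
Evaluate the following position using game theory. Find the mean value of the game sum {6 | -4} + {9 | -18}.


G1 = {6 | -4}, G2 = {9 | -18}
Each is a switch {a | b} with numbers a > b; its mean value is (a + b)/2, and mean value is additive over game sums: m(G1 + G2) = m(G1) + m(G2).
Mean of G1 = (6 + (-4))/2 = 2/2 = 1
Mean of G2 = (9 + (-18))/2 = -9/2 = -9/2
Mean of G1 + G2 = 1 + -9/2 = -7/2

-7/2


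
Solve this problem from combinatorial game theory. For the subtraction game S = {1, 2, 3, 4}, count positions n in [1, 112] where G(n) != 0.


Subtraction set S = {1, 2, 3, 4}, so G(n) = n mod 5.
G(n) = 0 when n is a multiple of 5.
Multiples of 5 in [1, 112]: 22
N-positions (nonzero Grundy) = 112 - 22 = 90

90


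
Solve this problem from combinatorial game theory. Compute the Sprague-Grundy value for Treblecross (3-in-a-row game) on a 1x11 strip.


Treblecross: place X on empty cells; 3-in-a-row wins.
Playing within two cells of an existing X lets the opponent win at once, so sensible play treats the cells i-2..i+2 around each X as dead. The player left with no safe cell loses, so this is a normal-play take-away game on strips of safe cells.
Placing X at cell i (0-indexed) of a strip of k safe cells leaves independent strips of sizes max(0, i-2) and max(0, k-i-3). Hence G(k) = mex{ G(max(0,i-2)) XOR G(max(0,k-i-3)) : 0 <= i < k }, with G(0) = 0.
G(1): splits (0,0):0^0=0 -> mex({0}) = 1
G(2): splits (0,0):0^0=0 -> mex({0}) = 1
G(3): splits (0,0):0^0=0 -> mex({0}) = 1
G(4): splits (0,1):0^1=1 (0,0):0^0=0 -> mex({0, 1}) = 2
G(5): splits (0,2):0^1=1 (0,1):0^1=1 (0,0):0^0=0 -> mex({0, 1}) = 2
G(6) = mex({1}) = 0
G(7) = mex({0, 1, 2}) = 3
G(8) = mex({0, 1, 2}) = 3
G(9) = mex({0, 2}) = 1
G(10) = mex({0, 2, 3}) = 1
G(11) = mex({0, 3}) = 1
Therefore G(11) = 1.

1


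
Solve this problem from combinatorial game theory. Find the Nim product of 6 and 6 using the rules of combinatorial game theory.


Nim multiplication is bilinear over XOR: (u XOR v) * w = (u*w) XOR (v*w).
So we split each operand into its bit components and XOR the pairwise Nim products.
6 = 2 + 4 (as XOR of powers of 2).
6 = 2 + 4 (as XOR of powers of 2).
Using the standard Nim-product table on single bits:
  2*2 = 3,   2*4 = 8,   2*8 = 12,
  4*4 = 6,   4*8 = 11,  8*8 = 13,
and  1*x = x (identity), k*l = l*k (commutative).
Pairwise Nim products:
  2 * 2 = 3
  2 * 4 = 8
  4 * 2 = 8
  4 * 4 = 6
XOR them: 3 XOR 8 XOR 8 XOR 6 = 5.
Result: 6 * 6 = 5 (in Nim).

5


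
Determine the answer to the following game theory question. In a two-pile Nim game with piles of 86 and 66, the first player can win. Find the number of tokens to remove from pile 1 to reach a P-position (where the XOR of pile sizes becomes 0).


Piles: 86 and 66
Current XOR: 86 XOR 66 = 20 (non-zero, so this is an N-position).
To make the XOR zero, we need to find a move that balances the piles.
For pile 1 (size 86): target = 86 XOR 20 = 66
We reduce pile 1 from 86 to 66.
Tokens removed: 86 - 66 = 20
Verification: 66 XOR 66 = 0

20


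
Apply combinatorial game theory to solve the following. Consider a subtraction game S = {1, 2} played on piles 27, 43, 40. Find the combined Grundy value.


Subtraction set: {1, 2}
For this subtraction set, G(n) = n mod 3 (period = max + 1 = 3).
Pile 1 (size 27): G(27) = 27 mod 3 = 0
Pile 2 (size 43): G(43) = 43 mod 3 = 1
Pile 3 (size 40): G(40) = 40 mod 3 = 1
Total Grundy value = XOR of all: 0 XOR 1 XOR 1 = 0

0


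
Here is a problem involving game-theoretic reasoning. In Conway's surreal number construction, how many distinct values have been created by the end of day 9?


Day 0: {|} = 0 is born. Count = 1.
Day n: the number of surreal numbers born by day n is 2^(n+1) - 1.
By day 0: 2^1 - 1 = 1
By day 1: 2^2 - 1 = 3
By day 2: 2^3 - 1 = 7
By day 3: 2^4 - 1 = 15
By day 4: 2^5 - 1 = 31
By day 5: 2^6 - 1 = 63
By day 6: 2^7 - 1 = 127
By day 7: 2^8 - 1 = 255
By day 8: 2^9 - 1 = 511
By day 9: 2^10 - 1 = 1023
By day 9: 1023 surreal numbers.

1023


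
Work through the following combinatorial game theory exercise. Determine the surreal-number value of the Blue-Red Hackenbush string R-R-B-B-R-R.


Edges (from ground): R-R-B-B-R-R
By Berlekamp's sign-expansion rule, a Blue-Red Hackenbush stalk has the value of the surreal number whose sign sequence is the edge sequence with B -> + and R -> -.
Sign sequence: --++--
Trace the sign expansion in the surreal number tree, starting from 0:
Edge 1: R (sign -) -> bounds (-inf, 0), value = -1
Edge 2: R (sign -) -> bounds (-inf, -1), value = -2
Edge 3: B (sign +) -> bounds (-2, -1), value = -3/2
Edge 4: B (sign +) -> bounds (-3/2, -1), value = -5/4
Edge 5: R (sign -) -> bounds (-3/2, -5/4), value = -11/8
Edge 6: R (sign -) -> bounds (-3/2, -11/8), value = -23/16
Game value = -23/16

-23/16


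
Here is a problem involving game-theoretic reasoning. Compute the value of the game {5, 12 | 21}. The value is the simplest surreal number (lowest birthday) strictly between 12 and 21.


Left options: {5, 12}, max = 12
Right options: {21}, min = 21
All options are numbers and max(Left) < min(Right), so by the simplicity theorem the value is the simplest (earliest-born) number strictly between 12 and 21.
Integers 13 through 20 all lie strictly between 12 and 21.
Among integers, the simplest (lowest birthday = smallest |n|; 0 is born on day 0, +-n on day n) is 13.
No non-integer in the interval can be simpler: if x is a non-integer in the interval, then floor(x) or ceil(x) also lies in the interval (the interval contains an integer), and both are proper prefixes of x's sign expansion, i.e. born earlier. So the game value is 13.
Game value = 13

13


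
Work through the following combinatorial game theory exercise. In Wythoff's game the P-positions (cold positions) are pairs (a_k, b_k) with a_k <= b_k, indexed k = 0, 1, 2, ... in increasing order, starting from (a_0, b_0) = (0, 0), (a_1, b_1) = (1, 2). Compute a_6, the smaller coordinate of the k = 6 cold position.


By Wythoff's theorem, a_k = floor(k * phi) and b_k = floor(k * phi^2) = a_k + k, where phi = (1 + sqrt(5))/2 is the golden ratio.
phi = (1 + sqrt(5))/2 = 1.618034
k = 6
k * phi = 6 * 1.618034 = 9.708204
a_6 = floor(k * phi) = 9

9


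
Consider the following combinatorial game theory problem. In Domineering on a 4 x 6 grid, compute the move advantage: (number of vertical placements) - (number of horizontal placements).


Board is 4 x 6 (rows x cols).
Left (vertical) placements: (rows-1) * cols = 3 * 6 = 18
Right (horizontal) placements: rows * (cols-1) = 4 * 5 = 20
Advantage = Left - Right = 18 - 20 = -2

-2


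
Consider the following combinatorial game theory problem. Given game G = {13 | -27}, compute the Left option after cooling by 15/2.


Original game: {13 | -27} (a switch {a | b} with a > b).
Cooling by t (for t below the temperature (a - b)/2 = 20) taxes each move by t: {a | b} cooled by t is {a - t | b + t}.
Cooling amount: t = 15/2
Cooled Left option: 13 - 15/2 = 11/2
Cooled Right option: -27 + 15/2 = -39/2
Cooled game: {11/2 | -39/2}
Left option = 11/2

11/2


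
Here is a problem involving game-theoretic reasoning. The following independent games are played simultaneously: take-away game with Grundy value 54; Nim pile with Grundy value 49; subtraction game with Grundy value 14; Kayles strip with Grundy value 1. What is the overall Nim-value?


By the Sprague-Grundy theorem, the Grundy value of a sum of games is the XOR of individual Grundy values.
take-away game: Grundy value = 54. Running XOR: 0 XOR 54 = 54
Nim pile: Grundy value = 49. Running XOR: 54 XOR 49 = 7
subtraction game: Grundy value = 14. Running XOR: 7 XOR 14 = 9
Kayles strip: Grundy value = 1. Running XOR: 9 XOR 1 = 8
The combined Grundy value is 8.

8


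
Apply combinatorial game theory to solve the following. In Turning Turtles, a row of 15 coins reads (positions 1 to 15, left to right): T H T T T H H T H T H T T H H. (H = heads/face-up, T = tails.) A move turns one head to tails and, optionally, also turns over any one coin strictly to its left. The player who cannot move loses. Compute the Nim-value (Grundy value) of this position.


Coins: T H T T T H H T H T H T T H H
Key fact: a single head at position k behaves exactly like a Nim heap of size k (turning it to T and optionally flipping a coin at j < k corresponds to moving the heap from k to j, or to 0), and heads combine as a disjunctive sum (two heads at the same place would cancel, matching j XOR j = 0). So the Nim-value is the XOR of the 1-indexed positions of the heads.
Face-up positions (1-indexed): [2, 6, 7, 9, 11, 14, 15]
XOR 0 with 2: 0 XOR 2 = 2
XOR 2 with 6: 2 XOR 6 = 4
XOR 4 with 7: 4 XOR 7 = 3
XOR 3 with 9: 3 XOR 9 = 10
XOR 10 with 11: 10 XOR 11 = 1
XOR 1 with 14: 1 XOR 14 = 15
XOR 15 with 15: 15 XOR 15 = 0
Nim-value = 0

0


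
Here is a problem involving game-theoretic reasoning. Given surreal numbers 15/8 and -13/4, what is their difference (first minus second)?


x = 15/8, y = -13/4
Converting to common denominator: 8
x = 15/8, y = -26/8
x - y = 15/8 - -13/4 = 41/8

41/8


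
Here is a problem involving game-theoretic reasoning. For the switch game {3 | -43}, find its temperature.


The game is {3 | -43}, a switch {a | b} with numbers a > b.
Cooling {a | b} by t gives {a - t | b + t}, which stops being hot when a - t = b + t, i.e. at t = (a - b)/2. So the temperature of a switch is (a - b)/2.
Temperature = (Left option - Right option) / 2
= (3 - (-43)) / 2
= 46 / 2
= 23

23


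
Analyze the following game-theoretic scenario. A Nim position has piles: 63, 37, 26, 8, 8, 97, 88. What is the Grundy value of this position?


We need the XOR (exclusive or) of all pile sizes.
After XOR-ing pile 1 (size 63): 0 XOR 63 = 63
After XOR-ing pile 2 (size 37): 63 XOR 37 = 26
After XOR-ing pile 3 (size 26): 26 XOR 26 = 0
After XOR-ing pile 4 (size 8): 0 XOR 8 = 8
After XOR-ing pile 5 (size 8): 8 XOR 8 = 0
After XOR-ing pile 6 (size 97): 0 XOR 97 = 97
After XOR-ing pile 7 (size 88): 97 XOR 88 = 57
The Nim-value of this position is 57.

57


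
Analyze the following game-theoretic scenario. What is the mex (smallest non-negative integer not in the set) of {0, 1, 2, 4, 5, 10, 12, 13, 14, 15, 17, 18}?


Set = {0, 1, 2, 4, 5, 10, 12, 13, 14, 15, 17, 18}
0 is in the set.
1 is in the set.
2 is in the set.
3 is NOT in the set. This is the mex.
mex = 3

3


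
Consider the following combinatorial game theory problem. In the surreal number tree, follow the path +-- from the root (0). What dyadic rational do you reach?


Sign expansion: +--
Rule: track bounds (lo, hi), initially (-inf, +inf). On '+', the current value becomes lo and we move to the simplest number in (value, hi): value + 1 if hi = +inf, otherwise the midpoint (value + hi)/2. On '-', the current value becomes hi and we move to value - 1 if lo = -inf, otherwise the midpoint (lo + value)/2.
Start at 0.
Step 1: sign = +, move right. Bounds: (0, +inf). Value = 1
Step 2: sign = -, move left. Bounds: (0, 1). Value = 1/2
Step 3: sign = -, move left. Bounds: (0, 1/2). Value = 1/4
The surreal number with sign expansion +-- is 1/4.

1/4


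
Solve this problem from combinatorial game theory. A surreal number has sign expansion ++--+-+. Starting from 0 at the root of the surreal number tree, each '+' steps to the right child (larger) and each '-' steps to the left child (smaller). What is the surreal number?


Sign expansion: ++--+-+
Rule: track bounds (lo, hi), initially (-inf, +inf). On '+', the current value becomes lo and we move to the simplest number in (value, hi): value + 1 if hi = +inf, otherwise the midpoint (value + hi)/2. On '-', the current value becomes hi and we move to value - 1 if lo = -inf, otherwise the midpoint (lo + value)/2.
Start at 0.
Step 1: sign = +, move right. Bounds: (0, +inf). Value = 1
Step 2: sign = +, move right. Bounds: (1, +inf). Value = 2
Step 3: sign = -, move left. Bounds: (1, 2). Value = 3/2
Step 4: sign = -, move left. Bounds: (1, 3/2). Value = 5/4
Step 5: sign = +, move right. Bounds: (5/4, 3/2). Value = 11/8
Step 6: sign = -, move left. Bounds: (5/4, 11/8). Value = 21/16
Step 7: sign = +, move right. Bounds: (21/16, 11/8). Value = 43/32
The surreal number with sign expansion ++--+-+ is 43/32.

43/32


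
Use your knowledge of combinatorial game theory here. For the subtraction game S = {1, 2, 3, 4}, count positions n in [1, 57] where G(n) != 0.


Subtraction set S = {1, 2, 3, 4}, so G(n) = n mod 5.
G(n) = 0 when n is a multiple of 5.
Multiples of 5 in [1, 57]: 11
N-positions (nonzero Grundy) = 57 - 11 = 46

46


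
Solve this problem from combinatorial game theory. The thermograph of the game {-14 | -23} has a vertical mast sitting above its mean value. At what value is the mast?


Game = {-14 | -23}, a switch {a | b} with numbers a > b.
Its thermograph has left wall a - t and right wall b + t, which meet at t = (a - b)/2, where both equal (a + b)/2. So the mast (mean value) is at (a + b)/2.
Mean = (-14 + (-23))/2 = -37/2 = -37/2

-37/2


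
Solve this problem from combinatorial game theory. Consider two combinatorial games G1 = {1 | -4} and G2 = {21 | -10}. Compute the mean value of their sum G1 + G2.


G1 = {1 | -4}, G2 = {21 | -10}
Each is a switch {a | b} with numbers a > b; its mean value is (a + b)/2, and mean value is additive over game sums: m(G1 + G2) = m(G1) + m(G2).
Mean of G1 = (1 + (-4))/2 = -3/2 = -3/2
Mean of G2 = (21 + (-10))/2 = 11/2 = 11/2
Mean of G1 + G2 = -3/2 + 11/2 = 4

4


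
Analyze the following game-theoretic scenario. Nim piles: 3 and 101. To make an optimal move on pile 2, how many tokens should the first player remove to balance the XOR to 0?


Piles: 3 and 101
Current XOR: 3 XOR 101 = 102 (non-zero, so this is an N-position).
To make the XOR zero, we need to find a move that balances the piles.
For pile 2 (size 101): target = 101 XOR 102 = 3
We reduce pile 2 from 101 to 3.
Tokens removed: 101 - 3 = 98
Verification: 3 XOR 3 = 0

98


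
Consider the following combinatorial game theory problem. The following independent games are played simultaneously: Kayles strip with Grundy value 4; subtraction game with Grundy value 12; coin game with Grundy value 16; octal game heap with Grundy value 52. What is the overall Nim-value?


By the Sprague-Grundy theorem, the Grundy value of a sum of games is the XOR of individual Grundy values.
Kayles strip: Grundy value = 4. Running XOR: 0 XOR 4 = 4
subtraction game: Grundy value = 12. Running XOR: 4 XOR 12 = 8
coin game: Grundy value = 16. Running XOR: 8 XOR 16 = 24
octal game heap: Grundy value = 52. Running XOR: 24 XOR 52 = 44
The combined Grundy value is 44.

44


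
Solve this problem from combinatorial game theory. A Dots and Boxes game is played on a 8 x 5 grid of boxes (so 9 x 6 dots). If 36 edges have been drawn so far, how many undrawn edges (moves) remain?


Grid: 8 x 5 boxes, i.e. 9 rows and 6 columns of dots.
Horizontal edges: (rows + 1) * cols = 9 * 5 = 45
Vertical edges: rows * (cols + 1) = 8 * 6 = 48
Total edges: 45 + 48 = 93
Edges drawn: 36
Remaining: 93 - 36 = 57

57


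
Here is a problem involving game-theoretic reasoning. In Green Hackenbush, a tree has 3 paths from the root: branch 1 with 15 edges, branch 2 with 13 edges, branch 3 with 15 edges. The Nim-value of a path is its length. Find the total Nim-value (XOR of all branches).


The tree has 3 branches from the ground vertex.
In Green Hackenbush, the Nim-value of a simple path of length k is k.
Branch 1: length 15, Nim-value = 15
Branch 2: length 13, Nim-value = 13
Branch 3: length 15, Nim-value = 15
Total Nim-value = XOR of all branch values:
0 XOR 15 = 15
15 XOR 13 = 2
2 XOR 15 = 13
Nim-value of the tree = 13

13


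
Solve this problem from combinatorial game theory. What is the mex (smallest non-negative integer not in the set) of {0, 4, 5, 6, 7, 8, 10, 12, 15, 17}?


Set = {0, 4, 5, 6, 7, 8, 10, 12, 15, 17}
0 is in the set.
1 is NOT in the set. This is the mex.
mex = 1

1


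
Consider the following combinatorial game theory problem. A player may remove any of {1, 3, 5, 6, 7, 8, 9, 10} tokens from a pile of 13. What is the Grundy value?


The subtraction set is S = {1, 3, 5, 6, 7, 8, 9, 10}.
G(k) = mex{ G(k - s) : s in S, s <= k }. We compute iteratively: G(0) = 0.
G(1) = mex({0}) = 1
G(2) = mex({1}) = 0
G(3) = mex({0}) = 1
G(4) = mex({1}) = 0
G(5) = mex({0}) = 1
G(6) = mex({0, 1}) = 2
G(7) = mex({0, 1, 2}) = 3
G(8) = mex({0, 1, 3}) = 2
G(9) = mex({0, 1, 2}) = 3
G(10) = mex({0, 1, 3}) = 2
G(11) = mex({0, 1, 2}) = 3
G(12) = mex({0, 1, 2, 3}) = 4
G(13) = mex({0, 1, 2, 3, 4}) = 5
Therefore G(13) = 5.

5


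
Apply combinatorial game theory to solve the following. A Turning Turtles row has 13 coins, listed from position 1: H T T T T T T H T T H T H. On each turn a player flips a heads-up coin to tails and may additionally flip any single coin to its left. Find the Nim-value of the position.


Coins: H T T T T T T H T T H T H
Key fact: a single head at position k behaves exactly like a Nim heap of size k (turning it to T and optionally flipping a coin at j < k corresponds to moving the heap from k to j, or to 0), and heads combine as a disjunctive sum (two heads at the same place would cancel, matching j XOR j = 0). So the Nim-value is the XOR of the 1-indexed positions of the heads.
Face-up positions (1-indexed): [1, 8, 11, 13]
XOR 0 with 1: 0 XOR 1 = 1
XOR 1 with 8: 1 XOR 8 = 9
XOR 9 with 11: 9 XOR 11 = 2
XOR 2 with 13: 2 XOR 13 = 15
Nim-value = 15

15


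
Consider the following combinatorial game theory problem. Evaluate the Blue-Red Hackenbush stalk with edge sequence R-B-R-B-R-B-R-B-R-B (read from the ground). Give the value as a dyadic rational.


Edges (from ground): R-B-R-B-R-B-R-B-R-B
By Berlekamp's sign-expansion rule, a Blue-Red Hackenbush stalk has the value of the surreal number whose sign sequence is the edge sequence with B -> + and R -> -.
Sign sequence: -+-+-+-+-+
Trace the sign expansion in the surreal number tree, starting from 0:
Edge 1: R (sign -) -> bounds (-inf, 0), value = -1
Edge 2: B (sign +) -> bounds (-1, 0), value = -1/2
Edge 3: R (sign -) -> bounds (-1, -1/2), value = -3/4
Edge 4: B (sign +) -> bounds (-3/4, -1/2), value = -5/8
Edge 5: R (sign -) -> bounds (-3/4, -5/8), value = -11/16
Edge 6: B (sign +) -> bounds (-11/16, -5/8), value = -21/32
Edge 7: R (sign -) -> bounds (-11/16, -21/32), value = -43/64
Edge 8: B (sign +) -> bounds (-43/64, -21/32), value = -85/128
Edge 9: R (sign -) -> bounds (-43/64, -85/128), value = -171/256
Edge 10: B (sign +) -> bounds (-171/256, -85/128), value = -341/512
Game value = -341/512

-341/512


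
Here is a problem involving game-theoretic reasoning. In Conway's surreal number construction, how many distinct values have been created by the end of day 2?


Day 0: {|} = 0 is born. Count = 1.
Day n: the number of surreal numbers born by day n is 2^(n+1) - 1.
By day 0: 2^1 - 1 = 1
By day 1: 2^2 - 1 = 3
By day 2: 2^3 - 1 = 7
By day 2: 7 surreal numbers.

7


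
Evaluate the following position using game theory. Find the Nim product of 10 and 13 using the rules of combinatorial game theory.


Nim multiplication is bilinear over XOR: (u XOR v) * w = (u*w) XOR (v*w).
So we split each operand into its bit components and XOR the pairwise Nim products.
10 = 2 + 8 (as XOR of powers of 2).
13 = 1 + 4 + 8 (as XOR of powers of 2).
Using the standard Nim-product table on single bits:
  2*2 = 3,   2*4 = 8,   2*8 = 12,
  4*4 = 6,   4*8 = 11,  8*8 = 13,
and  1*x = x (identity), k*l = l*k (commutative).
Pairwise Nim products:
  2 * 1 = 2
  2 * 4 = 8
  2 * 8 = 12
  8 * 1 = 8
  8 * 4 = 11
  8 * 8 = 13
XOR them: 2 XOR 8 XOR 12 XOR 8 XOR 11 XOR 13 = 8.
Result: 10 * 13 = 8 (in Nim).

8


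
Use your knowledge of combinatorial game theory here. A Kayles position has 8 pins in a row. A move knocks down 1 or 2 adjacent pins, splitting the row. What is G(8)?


Kayles: a move removes 1 or 2 adjacent pins from a contiguous row.
Removing pins from a row of k leaves two independent rows (a, b) with a + b = k - 1 (one pin) or a + b = k - 2 (two pins); an end removal gives a = 0.
By Sprague-Grundy, G(k) = mex{ G(a) XOR G(b) } over all these splits. G(0) = 0.
G(1): splits (0,0):0^0=0 -> mex({0}) = 1
G(2): splits (0,1):0^1=1 (0,0):0^0=0 -> mex({0, 1}) = 2
G(3): splits (0,2):0^2=2 (1,1):1^1=0 (0,1):0^1=1 -> mex({0, 1, 2}) = 3
G(4): splits (0,3):0^3=3 (1,2):1^2=3 (0,2):0^2=2 (1,1):1^1=0 -> mex({0, 2, 3}) = 1
G(5): splits (0,4):0^1=1 (1,3):1^3=2 (2,2):2^2=0 (0,3):0^3=3 (1,2):1^2=3 -> mex({0, 1, 2, 3}) = 4
G(6) = mex({0, 1, 2, 4}) = 3
G(7) = mex({0, 1, 3, 4, 5}) = 2
G(8) = mex({0, 2, 3, 5, 6}) = 1
Therefore G(8) = 1.

1


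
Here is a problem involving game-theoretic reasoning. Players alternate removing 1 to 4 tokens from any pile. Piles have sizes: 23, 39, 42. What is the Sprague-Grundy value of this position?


Subtraction set: {1, 2, 3, 4}
For this subtraction set, G(n) = n mod 5 (period = max + 1 = 5).
Pile 1 (size 23): G(23) = 23 mod 5 = 3
Pile 2 (size 39): G(39) = 39 mod 5 = 4
Pile 3 (size 42): G(42) = 42 mod 5 = 2
Total Grundy value = XOR of all: 3 XOR 4 XOR 2 = 5

5


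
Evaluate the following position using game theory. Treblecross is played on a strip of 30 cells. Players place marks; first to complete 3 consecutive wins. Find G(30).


Treblecross: place X on empty cells; 3-in-a-row wins.
Playing within two cells of an existing X lets the opponent win at once, so sensible play treats the cells i-2..i+2 around each X as dead. The player left with no safe cell loses, so this is a normal-play take-away game on strips of safe cells.
Placing X at cell i (0-indexed) of a strip of k safe cells leaves independent strips of sizes max(0, i-2) and max(0, k-i-3). Hence G(k) = mex{ G(max(0,i-2)) XOR G(max(0,k-i-3)) : 0 <= i < k }, with G(0) = 0.
G(1): splits (0,0):0^0=0 -> mex({0}) = 1
G(2): splits (0,0):0^0=0 -> mex({0}) = 1
G(3): splits (0,0):0^0=0 -> mex({0}) = 1
G(4): splits (0,1):0^1=1 (0,0):0^0=0 -> mex({0, 1}) = 2
G(5): splits (0,2):0^1=1 (0,1):0^1=1 (0,0):0^0=0 -> mex({0, 1}) = 2
G(6) = mex({1}) = 0
G(7) = mex({0, 1, 2}) = 3
G(8) = mex({0, 1, 2}) = 3
G(9) = mex({0, 2}) = 1
G(10) = mex({0, 2, 3}) = 1
G(11) = mex({0, 3}) = 1
G(12) = mex({1, 3}) = 0
G(13) = mex({0, 1, 2, 3}) = 4
G(14) = mex({0, 1, 2}) = 3
G(15) = mex({0, 1, 2}) = 3
G(16) = mex({0, 1, 2, 4}) = 3
G(17) = mex({0, 1, 3, 4}) = 2
G(18) = mex({0, 1, 3, 4}) = 2
G(19) = mex({0, 1, 3, 5}) = 2
G(20) = mex({0, 1, 2, 3, 5}) = 4
G(21) = mex({0, 1, 2, 3, 5}) = 4
G(22) = mex({1, 2, 6}) = 0
G(23) = mex({0, 1, 2, 3, 4, 6}) = 5
G(24) = mex({0, 1, 2, 3, 4}) = 5
G(25) = mex({0, 1, 3, 4, 7}) = 2
G(26) = mex({0, 1, 3, 4, 5, 7}) = 2
G(27) = mex({0, 1, 3, 5}) = 2
G(28) = mex({0, 1, 2, 5}) = 3
G(29) = mex({0, 1, 2, 4, 5, 6}) = 3
G(30) = mex({1, 2, 4, 6}) = 0
Therefore G(30) = 0.

0


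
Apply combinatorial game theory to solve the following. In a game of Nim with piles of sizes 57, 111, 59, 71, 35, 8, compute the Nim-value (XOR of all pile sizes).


We need the XOR (exclusive or) of all pile sizes.
After XOR-ing pile 1 (size 57): 0 XOR 57 = 57
After XOR-ing pile 2 (size 111): 57 XOR 111 = 86
After XOR-ing pile 3 (size 59): 86 XOR 59 = 109
After XOR-ing pile 4 (size 71): 109 XOR 71 = 42
After XOR-ing pile 5 (size 35): 42 XOR 35 = 9
After XOR-ing pile 6 (size 8): 9 XOR 8 = 1
The Nim-value of this position is 1.

1


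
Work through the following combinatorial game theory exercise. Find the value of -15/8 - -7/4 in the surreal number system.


x = -15/8, y = -7/4
Converting to common denominator: 8
x = -15/8, y = -14/8
x - y = -15/8 - -7/4 = -1/8

-1/8


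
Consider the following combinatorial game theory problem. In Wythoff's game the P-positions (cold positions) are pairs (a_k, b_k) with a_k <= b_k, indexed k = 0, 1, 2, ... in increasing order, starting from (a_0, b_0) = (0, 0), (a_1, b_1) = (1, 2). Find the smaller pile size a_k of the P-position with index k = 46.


By Wythoff's theorem, a_k = floor(k * phi) and b_k = floor(k * phi^2) = a_k + k, where phi = (1 + sqrt(5))/2 is the golden ratio.
phi = (1 + sqrt(5))/2 = 1.618034
k = 46
k * phi = 46 * 1.618034 = 74.429563
a_46 = floor(k * phi) = 74

74


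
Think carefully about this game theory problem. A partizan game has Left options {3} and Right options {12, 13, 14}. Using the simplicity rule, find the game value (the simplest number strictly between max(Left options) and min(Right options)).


Left options: {3}, max = 3
Right options: {12, 13, 14}, min = 12
All options are numbers and max(Left) < min(Right), so by the simplicity theorem the value is the simplest (earliest-born) number strictly between 3 and 12.
Integers 4 through 11 all lie strictly between 3 and 12.
Among integers, the simplest (lowest birthday = smallest |n|; 0 is born on day 0, +-n on day n) is 4.
No non-integer in the interval can be simpler: if x is a non-integer in the interval, then floor(x) or ceil(x) also lies in the interval (the interval contains an integer), and both are proper prefixes of x's sign expansion, i.e. born earlier. So the game value is 4.
Game value = 4

4


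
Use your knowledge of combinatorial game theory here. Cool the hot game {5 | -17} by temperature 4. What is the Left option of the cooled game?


Original game: {5 | -17} (a switch {a | b} with a > b).
Cooling by t (for t below the temperature (a - b)/2 = 11) taxes each move by t: {a | b} cooled by t is {a - t | b + t}.
Cooling amount: t = 4
Cooled Left option: 5 - 4 = 1
Cooled Right option: -17 + 4 = -13
Cooled game: {1 | -13}
Left option = 1

1


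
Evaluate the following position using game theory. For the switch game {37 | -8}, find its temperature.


The game is {37 | -8}, a switch {a | b} with numbers a > b.
Cooling {a | b} by t gives {a - t | b + t}, which stops being hot when a - t = b + t, i.e. at t = (a - b)/2. So the temperature of a switch is (a - b)/2.
Temperature = (Left option - Right option) / 2
= (37 - (-8)) / 2
= 45 / 2
= 45/2

45/2


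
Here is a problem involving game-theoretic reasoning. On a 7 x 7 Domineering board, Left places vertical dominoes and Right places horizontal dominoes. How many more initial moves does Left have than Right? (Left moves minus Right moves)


Board is 7 x 7 (rows x cols).
Left (vertical) placements: (rows-1) * cols = 6 * 7 = 42
Right (horizontal) placements: rows * (cols-1) = 7 * 6 = 42
Advantage = Left - Right = 42 - 42 = 0

0


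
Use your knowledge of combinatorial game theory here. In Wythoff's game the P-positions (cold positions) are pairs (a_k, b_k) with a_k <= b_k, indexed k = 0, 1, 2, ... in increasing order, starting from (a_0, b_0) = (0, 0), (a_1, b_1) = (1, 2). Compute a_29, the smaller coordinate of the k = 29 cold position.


By Wythoff's theorem, a_k = floor(k * phi) and b_k = floor(k * phi^2) = a_k + k, where phi = (1 + sqrt(5))/2 is the golden ratio.
phi = (1 + sqrt(5))/2 = 1.618034
k = 29
k * phi = 29 * 1.618034 = 46.922986
a_29 = floor(k * phi) = 46

46


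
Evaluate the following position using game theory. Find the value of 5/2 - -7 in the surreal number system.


x = 5/2, y = -7
Converting to common denominator: 2
x = 5/2, y = -14/2
x - y = 5/2 - -7 = 19/2

19/2


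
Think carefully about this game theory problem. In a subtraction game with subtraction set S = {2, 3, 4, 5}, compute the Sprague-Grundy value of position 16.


The subtraction set is S = {2, 3, 4, 5}.
G(k) = mex{ G(k - s) : s in S, s <= k }. We compute iteratively: G(0) = 0.
G(1) = mex({}) = 0
G(2) = mex({0}) = 1
G(3) = mex({0}) = 1
G(4) = mex({0, 1}) = 2
G(5) = mex({0, 1}) = 2
G(6) = mex({0, 1, 2}) = 3
G(7) = mex({1, 2}) = 0
G(8) = mex({1, 2, 3}) = 0
G(9) = mex({0, 2, 3}) = 1
G(10) = mex({0, 2, 3}) = 1
G(11) = mex({0, 1, 3}) = 2
Observe that G(7)..G(11) = 0, 0, 1, 1, 2 repeats G(0)..G(4) = 0, 0, 1, 1, 2.
For k >= max(S) = 5, G(k) is determined by the previous 5 values G(k-5)..G(k-1); a window of 5 consecutive values has recurred shifted by 7, so by induction G(k + 7) = G(k) for all k >= 0: the sequence is periodic from the start with period 7.
One period: G(0..6) = 0, 0, 1, 1, 2, 2, 3.
16 mod 7 = 2, so G(16) = G(2) = 1.

1


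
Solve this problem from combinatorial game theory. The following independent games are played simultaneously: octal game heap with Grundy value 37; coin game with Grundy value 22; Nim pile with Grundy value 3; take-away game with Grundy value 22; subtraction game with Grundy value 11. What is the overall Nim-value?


By the Sprague-Grundy theorem, the Grundy value of a sum of games is the XOR of individual Grundy values.
octal game heap: Grundy value = 37. Running XOR: 0 XOR 37 = 37
coin game: Grundy value = 22. Running XOR: 37 XOR 22 = 51
Nim pile: Grundy value = 3. Running XOR: 51 XOR 3 = 48
take-away game: Grundy value = 22. Running XOR: 48 XOR 22 = 38
subtraction game: Grundy value = 11. Running XOR: 38 XOR 11 = 45
The combined Grundy value is 45.

45


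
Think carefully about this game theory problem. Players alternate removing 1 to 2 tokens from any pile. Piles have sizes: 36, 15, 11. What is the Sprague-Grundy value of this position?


Subtraction set: {1, 2}
For this subtraction set, G(n) = n mod 3 (period = max + 1 = 3).
Pile 1 (size 36): G(36) = 36 mod 3 = 0
Pile 2 (size 15): G(15) = 15 mod 3 = 0
Pile 3 (size 11): G(11) = 11 mod 3 = 2
Total Grundy value = XOR of all: 0 XOR 0 XOR 2 = 2

2


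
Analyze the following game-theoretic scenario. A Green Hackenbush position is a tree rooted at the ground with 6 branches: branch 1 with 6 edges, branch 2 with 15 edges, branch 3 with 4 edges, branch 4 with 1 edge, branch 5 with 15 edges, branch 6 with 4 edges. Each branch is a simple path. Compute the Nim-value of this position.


The tree has 6 branches from the ground vertex.
In Green Hackenbush, the Nim-value of a simple path of length k is k.
Branch 1: length 6, Nim-value = 6
Branch 2: length 15, Nim-value = 15
Branch 3: length 4, Nim-value = 4
Branch 4: length 1, Nim-value = 1
Branch 5: length 15, Nim-value = 15
Branch 6: length 4, Nim-value = 4
Total Nim-value = XOR of all branch values:
0 XOR 6 = 6
6 XOR 15 = 9
9 XOR 4 = 13
13 XOR 1 = 12
12 XOR 15 = 3
3 XOR 4 = 7
Nim-value of the tree = 7

7


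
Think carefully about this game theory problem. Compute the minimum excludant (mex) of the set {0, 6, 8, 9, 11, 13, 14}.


Set = {0, 6, 8, 9, 11, 13, 14}
0 is in the set.
1 is NOT in the set. This is the mex.
mex = 1

1


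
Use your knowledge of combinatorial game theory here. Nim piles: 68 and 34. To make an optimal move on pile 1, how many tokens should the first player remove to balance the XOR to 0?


Piles: 68 and 34
Current XOR: 68 XOR 34 = 102 (non-zero, so this is an N-position).
To make the XOR zero, we need to find a move that balances the piles.
For pile 1 (size 68): target = 68 XOR 102 = 34
We reduce pile 1 from 68 to 34.
Tokens removed: 68 - 34 = 34
Verification: 34 XOR 34 = 0

34


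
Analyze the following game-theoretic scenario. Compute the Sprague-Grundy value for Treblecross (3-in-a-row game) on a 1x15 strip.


Treblecross: place X on empty cells; 3-in-a-row wins.
Playing within two cells of an existing X lets the opponent win at once, so sensible play treats the cells i-2..i+2 around each X as dead. The player left with no safe cell loses, so this is a normal-play take-away game on strips of safe cells.
Placing X at cell i (0-indexed) of a strip of k safe cells leaves independent strips of sizes max(0, i-2) and max(0, k-i-3). Hence G(k) = mex{ G(max(0,i-2)) XOR G(max(0,k-i-3)) : 0 <= i < k }, with G(0) = 0.
G(1): splits (0,0):0^0=0 -> mex({0}) = 1
G(2): splits (0,0):0^0=0 -> mex({0}) = 1
G(3): splits (0,0):0^0=0 -> mex({0}) = 1
G(4): splits (0,1):0^1=1 (0,0):0^0=0 -> mex({0, 1}) = 2
G(5): splits (0,2):0^1=1 (0,1):0^1=1 (0,0):0^0=0 -> mex({0, 1}) = 2
G(6) = mex({1}) = 0
G(7) = mex({0, 1, 2}) = 3
G(8) = mex({0, 1, 2}) = 3
G(9) = mex({0, 2}) = 1
G(10) = mex({0, 2, 3}) = 1
G(11) = mex({0, 3}) = 1
G(12) = mex({1, 3}) = 0
G(13) = mex({0, 1, 2, 3}) = 4
G(14) = mex({0, 1, 2}) = 3
G(15) = mex({0, 1, 2}) = 3
Therefore G(15) = 3.

3


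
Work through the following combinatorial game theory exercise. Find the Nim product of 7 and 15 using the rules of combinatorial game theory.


Nim multiplication is bilinear over XOR: (u XOR v) * w = (u*w) XOR (v*w).
So we split each operand into its bit components and XOR the pairwise Nim products.
7 = 1 + 2 + 4 (as XOR of powers of 2).
15 = 1 + 2 + 4 + 8 (as XOR of powers of 2).
Using the standard Nim-product table on single bits:
  2*2 = 3,   2*4 = 8,   2*8 = 12,
  4*4 = 6,   4*8 = 11,  8*8 = 13,
and  1*x = x (identity), k*l = l*k (commutative).
Pairwise Nim products:
  1 * 1 = 1
  1 * 2 = 2
  1 * 4 = 4
  1 * 8 = 8
  2 * 1 = 2
  2 * 2 = 3
  2 * 4 = 8
  2 * 8 = 12
  4 * 1 = 4
  4 * 2 = 8
  4 * 4 = 6
  4 * 8 = 11
XOR them: 1 XOR 2 XOR 4 XOR 8 XOR 2 XOR 3 XOR 8 XOR 12 XOR 4 XOR 8 XOR 6 XOR 11 = 11.
Result: 7 * 15 = 11 (in Nim).

11


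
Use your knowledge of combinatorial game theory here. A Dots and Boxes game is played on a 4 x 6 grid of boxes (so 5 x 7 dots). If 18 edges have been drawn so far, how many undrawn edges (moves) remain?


Grid: 4 x 6 boxes, i.e. 5 rows and 7 columns of dots.
Horizontal edges: (rows + 1) * cols = 5 * 6 = 30
Vertical edges: rows * (cols + 1) = 4 * 7 = 28
Total edges: 30 + 28 = 58
Edges drawn: 18
Remaining: 58 - 18 = 40

40


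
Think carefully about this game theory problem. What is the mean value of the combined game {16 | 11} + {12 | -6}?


G1 = {16 | 11}, G2 = {12 | -6}
Each is a switch {a | b} with numbers a > b; its mean value is (a + b)/2, and mean value is additive over game sums: m(G1 + G2) = m(G1) + m(G2).
Mean of G1 = (16 + (11))/2 = 27/2 = 27/2
Mean of G2 = (12 + (-6))/2 = 6/2 = 3
Mean of G1 + G2 = 27/2 + 3 = 33/2

33/2


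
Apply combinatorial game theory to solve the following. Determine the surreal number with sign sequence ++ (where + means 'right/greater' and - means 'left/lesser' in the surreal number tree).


Sign expansion: ++
Rule: track bounds (lo, hi), initially (-inf, +inf). On '+', the current value becomes lo and we move to the simplest number in (value, hi): value + 1 if hi = +inf, otherwise the midpoint (value + hi)/2. On '-', the current value becomes hi and we move to value - 1 if lo = -inf, otherwise the midpoint (lo + value)/2.
Start at 0.
Step 1: sign = +, move right. Bounds: (0, +inf). Value = 1
Step 2: sign = +, move right. Bounds: (1, +inf). Value = 2
The surreal number with sign expansion ++ is 2.

2


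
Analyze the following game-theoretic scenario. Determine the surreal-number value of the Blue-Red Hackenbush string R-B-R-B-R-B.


Edges (from ground): R-B-R-B-R-B
By Berlekamp's sign-expansion rule, a Blue-Red Hackenbush stalk has the value of the surreal number whose sign sequence is the edge sequence with B -> + and R -> -.
Sign sequence: -+-+-+
Trace the sign expansion in the surreal number tree, starting from 0:
Edge 1: R (sign -) -> bounds (-inf, 0), value = -1
Edge 2: B (sign +) -> bounds (-1, 0), value = -1/2
Edge 3: R (sign -) -> bounds (-1, -1/2), value = -3/4
Edge 4: B (sign +) -> bounds (-3/4, -1/2), value = -5/8
Edge 5: R (sign -) -> bounds (-3/4, -5/8), value = -11/16
Edge 6: B (sign +) -> bounds (-11/16, -5/8), value = -21/32
Game value = -21/32

-21/32


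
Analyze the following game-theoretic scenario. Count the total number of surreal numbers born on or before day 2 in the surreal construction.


Day 0: {|} = 0 is born. Count = 1.
Day n: the number of surreal numbers born by day n is 2^(n+1) - 1.
By day 0: 2^1 - 1 = 1
By day 1: 2^2 - 1 = 3
By day 2: 2^3 - 1 = 7
By day 2: 7 surreal numbers.

7
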